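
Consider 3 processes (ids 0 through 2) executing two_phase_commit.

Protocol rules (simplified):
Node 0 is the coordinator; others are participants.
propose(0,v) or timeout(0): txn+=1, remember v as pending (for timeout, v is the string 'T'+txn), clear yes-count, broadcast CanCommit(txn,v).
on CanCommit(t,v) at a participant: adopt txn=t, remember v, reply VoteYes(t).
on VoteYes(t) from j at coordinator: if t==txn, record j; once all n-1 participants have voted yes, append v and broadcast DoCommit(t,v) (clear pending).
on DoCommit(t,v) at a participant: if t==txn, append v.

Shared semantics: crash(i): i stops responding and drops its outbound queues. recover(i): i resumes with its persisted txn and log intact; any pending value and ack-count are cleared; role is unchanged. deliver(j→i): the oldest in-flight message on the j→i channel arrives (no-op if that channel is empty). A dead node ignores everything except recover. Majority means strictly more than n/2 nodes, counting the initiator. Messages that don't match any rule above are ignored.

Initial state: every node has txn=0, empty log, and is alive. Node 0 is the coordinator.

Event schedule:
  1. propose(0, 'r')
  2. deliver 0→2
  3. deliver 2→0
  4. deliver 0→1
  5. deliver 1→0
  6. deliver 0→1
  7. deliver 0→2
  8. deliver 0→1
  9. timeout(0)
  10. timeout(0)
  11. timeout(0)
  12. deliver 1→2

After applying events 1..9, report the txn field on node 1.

1

[1] propose(0,'r') → N0(coor t1 [-])
[2] deliver 0→2 → N2(part t1 [-])
[3] deliver 2→0 → ∅
[4] deliver 0→1 → N1(part t1 [-])
[5] deliver 1→0 → N0(coor t1 [r])
[6] deliver 0→1 → N1(part t1 [r])
[7] deliver 0→2 → N2(part t1 [r])
[8] deliver 0→1 → ∅
[9] timeout(0) → N0(coor t2 [r])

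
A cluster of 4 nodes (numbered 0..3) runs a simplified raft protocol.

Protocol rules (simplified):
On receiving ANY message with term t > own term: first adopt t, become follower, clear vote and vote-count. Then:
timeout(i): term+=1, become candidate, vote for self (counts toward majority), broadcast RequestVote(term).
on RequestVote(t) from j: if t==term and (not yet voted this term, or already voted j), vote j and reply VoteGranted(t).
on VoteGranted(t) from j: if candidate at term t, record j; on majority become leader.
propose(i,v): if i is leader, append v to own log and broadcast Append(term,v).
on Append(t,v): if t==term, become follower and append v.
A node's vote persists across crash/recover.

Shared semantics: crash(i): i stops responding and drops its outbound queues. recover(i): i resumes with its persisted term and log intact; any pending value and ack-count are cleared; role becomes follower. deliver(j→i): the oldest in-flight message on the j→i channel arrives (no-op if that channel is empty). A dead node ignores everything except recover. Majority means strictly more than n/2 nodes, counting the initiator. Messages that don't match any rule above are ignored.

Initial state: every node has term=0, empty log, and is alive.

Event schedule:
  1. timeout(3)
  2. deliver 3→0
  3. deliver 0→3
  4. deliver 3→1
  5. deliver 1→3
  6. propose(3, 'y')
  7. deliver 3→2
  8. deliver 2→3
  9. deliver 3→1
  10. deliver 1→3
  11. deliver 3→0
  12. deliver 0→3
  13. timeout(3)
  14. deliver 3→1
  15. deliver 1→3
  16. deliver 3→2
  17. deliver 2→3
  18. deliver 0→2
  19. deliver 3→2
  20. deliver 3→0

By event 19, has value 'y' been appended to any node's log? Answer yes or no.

1. timeout(3):  <3:cand t1 ->
2. deliver 3→0:  <0:foll t1 ->
3. deliver 0→3:  nop
4. deliver 3→1:  <1:foll t1 ->
5. deliver 1→3:  <3:lead t1 ->
6. propose(3,'y'):  <3:lead t1 y>
7. deliver 3→2:  <2:foll t1 ->
8. deliver 2→3:  nop
9. deliver 3→1:  <1:foll t1 y>
10. deliver 1→3:  nop
11. deliver 3→0:  <0:foll t1 y>
12. deliver 0→3:  nop
13. timeout(3):  <3:cand t2 y>
14. deliver 3→1:  <1:foll t2 y>
15. deliver 1→3:  nop
16. deliver 3→2:  <2:foll t1 y>
17. deliver 2→3:  nop
18. deliver 0→2:  nop
19. deliver 3→2:  <2:foll t2 y>

yes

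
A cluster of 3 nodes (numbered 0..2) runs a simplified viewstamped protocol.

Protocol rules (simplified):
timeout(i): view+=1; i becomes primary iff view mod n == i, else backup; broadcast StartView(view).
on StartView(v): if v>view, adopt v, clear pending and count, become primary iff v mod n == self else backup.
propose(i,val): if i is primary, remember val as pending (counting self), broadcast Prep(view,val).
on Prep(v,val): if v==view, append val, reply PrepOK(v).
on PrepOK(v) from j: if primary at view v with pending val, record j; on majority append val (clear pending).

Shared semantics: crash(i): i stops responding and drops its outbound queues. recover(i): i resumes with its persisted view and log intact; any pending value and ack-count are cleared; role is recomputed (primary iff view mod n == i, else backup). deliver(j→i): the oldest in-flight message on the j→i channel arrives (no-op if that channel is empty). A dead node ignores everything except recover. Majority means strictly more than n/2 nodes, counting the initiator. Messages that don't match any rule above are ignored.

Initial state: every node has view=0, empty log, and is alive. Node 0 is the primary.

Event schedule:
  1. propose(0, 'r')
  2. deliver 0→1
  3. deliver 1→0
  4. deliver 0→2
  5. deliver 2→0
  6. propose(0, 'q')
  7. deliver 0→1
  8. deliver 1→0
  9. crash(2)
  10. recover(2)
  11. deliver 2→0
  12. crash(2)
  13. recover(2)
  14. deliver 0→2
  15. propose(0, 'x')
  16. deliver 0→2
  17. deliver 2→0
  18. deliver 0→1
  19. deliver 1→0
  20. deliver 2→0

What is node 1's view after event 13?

step 1 propose(0,'r'): —
step 2 deliver 0→1: 1={back,v=0,log=r}
step 3 deliver 1→0: 0={prim,v=0,log=r}
step 4 deliver 0→2: 2={back,v=0,log=r}
step 5 deliver 2→0: —
step 6 propose(0,'q'): —
step 7 deliver 0→1: 1={back,v=0,log=r,q}
step 8 deliver 1→0: 0={prim,v=0,log=r,q}
step 9 crash(2): 2={✗back,v=0,log=r}
step 10 recover(2): 2={back,v=0,log=r}
step 11 deliver 2→0: —
step 12 crash(2): 2={✗back,v=0,log=r}
step 13 recover(2): 2={back,v=0,log=r}

0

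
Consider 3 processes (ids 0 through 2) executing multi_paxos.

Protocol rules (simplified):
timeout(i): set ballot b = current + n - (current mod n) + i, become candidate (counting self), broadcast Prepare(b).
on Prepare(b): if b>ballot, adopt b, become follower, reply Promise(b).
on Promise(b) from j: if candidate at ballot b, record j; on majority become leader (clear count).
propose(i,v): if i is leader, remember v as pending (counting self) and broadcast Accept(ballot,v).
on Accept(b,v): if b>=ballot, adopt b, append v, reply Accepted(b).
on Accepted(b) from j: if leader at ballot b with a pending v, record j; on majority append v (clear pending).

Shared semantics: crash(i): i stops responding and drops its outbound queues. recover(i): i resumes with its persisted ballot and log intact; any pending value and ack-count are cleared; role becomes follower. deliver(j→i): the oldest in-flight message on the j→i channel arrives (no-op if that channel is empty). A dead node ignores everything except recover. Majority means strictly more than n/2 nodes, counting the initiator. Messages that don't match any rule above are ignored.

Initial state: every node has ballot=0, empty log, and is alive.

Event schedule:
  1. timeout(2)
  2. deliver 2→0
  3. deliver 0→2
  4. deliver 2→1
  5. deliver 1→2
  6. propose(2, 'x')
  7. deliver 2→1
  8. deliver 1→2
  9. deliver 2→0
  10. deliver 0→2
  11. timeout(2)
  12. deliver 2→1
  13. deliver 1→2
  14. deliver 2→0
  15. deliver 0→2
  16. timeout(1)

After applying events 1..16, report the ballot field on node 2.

1. timeout(2):  <2:cand b5 ->
2. deliver 2→0:  <0:foll b5 ->
3. deliver 0→2:  <2:lead b5 ->
4. deliver 2→1:  <1:foll b5 ->
5. deliver 1→2:  nop
6. propose(2,'x'):  nop
7. deliver 2→1:  <1:foll b5 x>
8. deliver 1→2:  <2:lead b5 x>
9. deliver 2→0:  <0:foll b5 x>
10. deliver 0→2:  nop
11. timeout(2):  <2:cand b8 x>
12. deliver 2→1:  <1:foll b8 x>
13. deliver 1→2:  <2:lead b8 x>
14. deliver 2→0:  <0:foll b8 x>
15. deliver 0→2:  nop
16. timeout(1):  <1:cand b10 x>

8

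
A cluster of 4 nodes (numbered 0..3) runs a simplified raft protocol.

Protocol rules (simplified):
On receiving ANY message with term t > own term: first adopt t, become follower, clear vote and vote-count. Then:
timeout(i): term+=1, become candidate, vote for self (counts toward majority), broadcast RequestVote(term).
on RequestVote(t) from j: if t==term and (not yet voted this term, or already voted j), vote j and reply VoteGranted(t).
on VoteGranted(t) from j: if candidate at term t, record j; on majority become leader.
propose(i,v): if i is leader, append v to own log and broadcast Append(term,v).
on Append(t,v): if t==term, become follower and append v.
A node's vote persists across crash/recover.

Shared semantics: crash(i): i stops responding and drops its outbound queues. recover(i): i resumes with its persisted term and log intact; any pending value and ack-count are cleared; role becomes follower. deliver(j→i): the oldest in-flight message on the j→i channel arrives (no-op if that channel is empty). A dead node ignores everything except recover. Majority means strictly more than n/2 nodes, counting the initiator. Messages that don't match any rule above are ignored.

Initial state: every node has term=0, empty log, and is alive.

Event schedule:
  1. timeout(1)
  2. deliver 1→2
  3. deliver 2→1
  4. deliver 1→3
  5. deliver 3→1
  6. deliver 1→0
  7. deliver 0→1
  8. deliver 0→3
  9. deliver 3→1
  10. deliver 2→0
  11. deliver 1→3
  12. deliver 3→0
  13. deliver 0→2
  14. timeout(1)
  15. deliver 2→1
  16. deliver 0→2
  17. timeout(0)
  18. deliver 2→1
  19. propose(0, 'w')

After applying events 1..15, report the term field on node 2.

1. timeout(1):  <1:cand t1 ->
2. deliver 1→2:  <2:foll t1 ->
3. deliver 2→1:  nop
4. deliver 1→3:  <3:foll t1 ->
5. deliver 3→1:  <1:lead t1 ->
6. deliver 1→0:  <0:foll t1 ->
7. deliver 0→1:  nop
8. deliver 0→3:  nop
9. deliver 3→1:  nop
10. deliver 2→0:  nop
11. deliver 1→3:  nop
12. deliver 3→0:  nop
13. deliver 0→2:  nop
14. timeout(1):  <1:cand t2 ->
15. deliver 2→1:  nop

1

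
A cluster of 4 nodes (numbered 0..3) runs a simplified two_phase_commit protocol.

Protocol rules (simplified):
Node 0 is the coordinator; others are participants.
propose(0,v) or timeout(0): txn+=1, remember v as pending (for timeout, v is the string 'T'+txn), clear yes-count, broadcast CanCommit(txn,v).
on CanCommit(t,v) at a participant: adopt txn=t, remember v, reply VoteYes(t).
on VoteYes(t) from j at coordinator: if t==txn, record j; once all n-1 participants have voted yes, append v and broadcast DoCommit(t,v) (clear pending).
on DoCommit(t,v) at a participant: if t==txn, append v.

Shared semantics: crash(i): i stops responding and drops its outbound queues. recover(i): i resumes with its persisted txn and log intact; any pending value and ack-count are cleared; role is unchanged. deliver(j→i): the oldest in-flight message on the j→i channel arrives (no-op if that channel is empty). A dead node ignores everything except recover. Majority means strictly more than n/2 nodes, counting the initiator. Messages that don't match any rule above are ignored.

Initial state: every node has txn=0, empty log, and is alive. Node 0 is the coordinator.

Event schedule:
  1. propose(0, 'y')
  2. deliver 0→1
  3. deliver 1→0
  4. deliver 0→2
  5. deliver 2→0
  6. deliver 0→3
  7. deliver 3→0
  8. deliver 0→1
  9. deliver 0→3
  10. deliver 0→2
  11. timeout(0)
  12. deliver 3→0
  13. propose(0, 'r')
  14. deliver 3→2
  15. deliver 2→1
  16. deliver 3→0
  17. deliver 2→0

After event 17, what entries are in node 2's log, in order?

[1] propose(0,'y') → N0(coor t1 [-])
[2] deliver 0→1 → N1(part t1 [-])
[3] deliver 1→0 → ∅
[4] deliver 0→2 → N2(part t1 [-])
[5] deliver 2→0 → ∅
[6] deliver 0→3 → N3(part t1 [-])
[7] deliver 3→0 → N0(coor t1 [y])
[8] deliver 0→1 → N1(part t1 [y])
[9] deliver 0→3 → N3(part t1 [y])
[10] deliver 0→2 → N2(part t1 [y])
[11] timeout(0) → N0(coor t2 [y])
[12] deliver 3→0 → ∅
[13] propose(0,'r') → N0(coor t3 [y])
[14] deliver 3→2 → ∅
[15] deliver 2→1 → ∅
[16] deliver 3→0 → ∅
[17] deliver 2→0 → ∅

y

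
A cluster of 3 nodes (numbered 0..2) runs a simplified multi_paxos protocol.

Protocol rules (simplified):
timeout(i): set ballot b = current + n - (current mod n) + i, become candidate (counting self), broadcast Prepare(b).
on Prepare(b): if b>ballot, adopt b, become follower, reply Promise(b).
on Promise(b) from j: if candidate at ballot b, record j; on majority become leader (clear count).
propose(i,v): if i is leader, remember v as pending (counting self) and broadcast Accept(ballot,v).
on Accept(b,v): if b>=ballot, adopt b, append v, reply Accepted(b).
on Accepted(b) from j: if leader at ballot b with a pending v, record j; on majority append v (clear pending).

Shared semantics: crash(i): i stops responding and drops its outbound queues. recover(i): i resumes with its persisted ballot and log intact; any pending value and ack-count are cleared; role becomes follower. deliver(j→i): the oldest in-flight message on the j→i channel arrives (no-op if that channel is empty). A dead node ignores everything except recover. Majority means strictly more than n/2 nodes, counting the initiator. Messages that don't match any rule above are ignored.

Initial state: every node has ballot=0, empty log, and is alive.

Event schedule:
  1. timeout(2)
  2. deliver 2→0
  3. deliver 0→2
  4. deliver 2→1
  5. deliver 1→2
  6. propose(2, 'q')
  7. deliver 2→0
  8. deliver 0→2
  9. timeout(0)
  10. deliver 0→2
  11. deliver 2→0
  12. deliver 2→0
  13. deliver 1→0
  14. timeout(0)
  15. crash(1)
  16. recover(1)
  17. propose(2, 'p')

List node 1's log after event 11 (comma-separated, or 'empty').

empty

1. timeout(2):  <2:cand b5 ->
2. deliver 2→0:  <0:foll b5 ->
3. deliver 0→2:  <2:lead b5 ->
4. deliver 2→1:  <1:foll b5 ->
5. deliver 1→2:  nop
6. propose(2,'q'):  nop
7. deliver 2→0:  <0:foll b5 q>
8. deliver 0→2:  <2:lead b5 q>
9. timeout(0):  <0:cand b6 q>
10. deliver 0→2:  <2:foll b6 q>
11. deliver 2→0:  <0:lead b6 q>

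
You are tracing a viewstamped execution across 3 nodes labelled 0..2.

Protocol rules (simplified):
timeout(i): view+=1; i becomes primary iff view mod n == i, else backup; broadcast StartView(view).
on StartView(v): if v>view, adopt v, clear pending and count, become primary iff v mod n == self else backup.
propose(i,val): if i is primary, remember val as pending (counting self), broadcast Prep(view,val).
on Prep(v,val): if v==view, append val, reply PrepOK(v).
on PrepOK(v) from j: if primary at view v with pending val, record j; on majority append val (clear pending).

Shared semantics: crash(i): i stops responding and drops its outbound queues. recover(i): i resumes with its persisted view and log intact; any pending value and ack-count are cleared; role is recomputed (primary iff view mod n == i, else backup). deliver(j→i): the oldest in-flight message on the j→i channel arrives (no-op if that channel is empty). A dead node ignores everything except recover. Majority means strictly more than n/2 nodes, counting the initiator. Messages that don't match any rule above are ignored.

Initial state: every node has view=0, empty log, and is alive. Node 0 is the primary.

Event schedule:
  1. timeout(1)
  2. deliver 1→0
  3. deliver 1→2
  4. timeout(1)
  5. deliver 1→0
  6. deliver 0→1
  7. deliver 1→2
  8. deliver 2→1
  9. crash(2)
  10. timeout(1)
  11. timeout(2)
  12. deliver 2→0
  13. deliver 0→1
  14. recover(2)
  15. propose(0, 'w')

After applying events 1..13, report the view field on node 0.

[1] timeout(1) → N1(prim v1 [-])
[2] deliver 1→0 → N0(back v1 [-])
[3] deliver 1→2 → N2(back v1 [-])
[4] timeout(1) → N1(back v2 [-])
[5] deliver 1→0 → N0(back v2 [-])
[6] deliver 0→1 → ∅
[7] deliver 1→2 → N2(prim v2 [-])
[8] deliver 2→1 → ∅
[9] crash(2) → N2(✗prim v2 [-])
[10] timeout(1) → N1(back v3 [-])
[11] timeout(2) → ∅
[12] deliver 2→0 → ∅
[13] deliver 0→1 → ∅

2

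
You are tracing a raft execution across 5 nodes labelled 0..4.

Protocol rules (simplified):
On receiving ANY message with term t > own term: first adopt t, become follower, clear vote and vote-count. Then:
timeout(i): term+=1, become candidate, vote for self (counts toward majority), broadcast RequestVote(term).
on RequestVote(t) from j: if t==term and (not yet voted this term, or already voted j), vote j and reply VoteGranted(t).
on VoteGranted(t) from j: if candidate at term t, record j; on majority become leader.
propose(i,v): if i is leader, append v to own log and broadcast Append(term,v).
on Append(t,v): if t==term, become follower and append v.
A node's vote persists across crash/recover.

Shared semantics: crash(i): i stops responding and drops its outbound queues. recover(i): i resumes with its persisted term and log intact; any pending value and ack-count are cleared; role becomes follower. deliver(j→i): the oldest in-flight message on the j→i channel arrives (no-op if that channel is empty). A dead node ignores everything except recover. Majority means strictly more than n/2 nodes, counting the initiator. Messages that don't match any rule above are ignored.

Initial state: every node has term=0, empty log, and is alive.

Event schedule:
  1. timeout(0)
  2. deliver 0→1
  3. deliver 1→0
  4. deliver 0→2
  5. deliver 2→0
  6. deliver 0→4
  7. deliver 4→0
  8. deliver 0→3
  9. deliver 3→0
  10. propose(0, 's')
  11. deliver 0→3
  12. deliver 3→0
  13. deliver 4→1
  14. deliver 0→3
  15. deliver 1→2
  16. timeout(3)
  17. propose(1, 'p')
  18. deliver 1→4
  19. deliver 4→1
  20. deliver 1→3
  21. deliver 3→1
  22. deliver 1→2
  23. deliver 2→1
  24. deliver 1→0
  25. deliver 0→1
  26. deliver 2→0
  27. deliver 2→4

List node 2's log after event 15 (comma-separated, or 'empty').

empty

1. timeout(0):  <0:cand t1 ->
2. deliver 0→1:  <1:foll t1 ->
3. deliver 1→0:  nop
4. deliver 0→2:  <2:foll t1 ->
5. deliver 2→0:  <0:lead t1 ->
6. deliver 0→4:  <4:foll t1 ->
7. deliver 4→0:  nop
8. deliver 0→3:  <3:foll t1 ->
9. deliver 3→0:  nop
10. propose(0,'s'):  <0:lead t1 s>
11. deliver 0→3:  <3:foll t1 s>
12. deliver 3→0:  nop
13. deliver 4→1:  nop
14. deliver 0→3:  nop
15. deliver 1→2:  nop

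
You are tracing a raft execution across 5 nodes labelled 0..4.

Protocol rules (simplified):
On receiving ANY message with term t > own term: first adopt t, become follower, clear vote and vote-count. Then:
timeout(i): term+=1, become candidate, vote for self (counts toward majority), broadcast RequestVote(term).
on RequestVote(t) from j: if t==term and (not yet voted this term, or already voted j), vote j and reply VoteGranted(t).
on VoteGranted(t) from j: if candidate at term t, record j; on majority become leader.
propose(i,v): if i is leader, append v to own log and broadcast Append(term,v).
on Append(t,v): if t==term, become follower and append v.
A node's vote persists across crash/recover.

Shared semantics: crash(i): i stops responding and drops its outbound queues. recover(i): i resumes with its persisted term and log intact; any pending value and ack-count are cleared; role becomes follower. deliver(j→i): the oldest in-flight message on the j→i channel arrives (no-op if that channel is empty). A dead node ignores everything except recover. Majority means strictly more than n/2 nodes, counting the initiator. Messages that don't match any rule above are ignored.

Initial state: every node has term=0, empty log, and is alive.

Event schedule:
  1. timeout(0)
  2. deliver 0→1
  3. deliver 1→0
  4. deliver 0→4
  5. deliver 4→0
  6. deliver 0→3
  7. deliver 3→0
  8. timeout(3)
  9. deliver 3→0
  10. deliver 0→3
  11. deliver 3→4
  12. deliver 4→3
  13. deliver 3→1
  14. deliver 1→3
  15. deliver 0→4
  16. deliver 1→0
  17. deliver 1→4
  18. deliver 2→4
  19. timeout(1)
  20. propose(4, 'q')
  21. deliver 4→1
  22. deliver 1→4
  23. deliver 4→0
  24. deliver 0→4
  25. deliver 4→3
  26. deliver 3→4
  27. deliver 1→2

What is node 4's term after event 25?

3

e1 timeout(0): 0[cand,t=1,-]
e2 deliver 0→1: 1[foll,t=1,-]
e3 deliver 1→0: ·
e4 deliver 0→4: 4[foll,t=1,-]
e5 deliver 4→0: 0[lead,t=1,-]
e6 deliver 0→3: 3[foll,t=1,-]
e7 deliver 3→0: ·
e8 timeout(3): 3[cand,t=2,-]
e9 deliver 3→0: 0[foll,t=2,-]
e10 deliver 0→3: ·
e11 deliver 3→4: 4[foll,t=2,-]
e12 deliver 4→3: 3[lead,t=2,-]
e13 deliver 3→1: 1[foll,t=2,-]
e14 deliver 1→3: ·
e15 deliver 0→4: ·
e16 deliver 1→0: ·
e17 deliver 1→4: ·
e18 deliver 2→4: ·
e19 timeout(1): 1[cand,t=3,-]
e20 propose(4,'q'): ·
e21 deliver 4→1: ·
e22 deliver 1→4: 4[foll,t=3,-]
e23 deliver 4→0: ·
e24 deliver 0→4: ·
e25 deliver 4→3: ·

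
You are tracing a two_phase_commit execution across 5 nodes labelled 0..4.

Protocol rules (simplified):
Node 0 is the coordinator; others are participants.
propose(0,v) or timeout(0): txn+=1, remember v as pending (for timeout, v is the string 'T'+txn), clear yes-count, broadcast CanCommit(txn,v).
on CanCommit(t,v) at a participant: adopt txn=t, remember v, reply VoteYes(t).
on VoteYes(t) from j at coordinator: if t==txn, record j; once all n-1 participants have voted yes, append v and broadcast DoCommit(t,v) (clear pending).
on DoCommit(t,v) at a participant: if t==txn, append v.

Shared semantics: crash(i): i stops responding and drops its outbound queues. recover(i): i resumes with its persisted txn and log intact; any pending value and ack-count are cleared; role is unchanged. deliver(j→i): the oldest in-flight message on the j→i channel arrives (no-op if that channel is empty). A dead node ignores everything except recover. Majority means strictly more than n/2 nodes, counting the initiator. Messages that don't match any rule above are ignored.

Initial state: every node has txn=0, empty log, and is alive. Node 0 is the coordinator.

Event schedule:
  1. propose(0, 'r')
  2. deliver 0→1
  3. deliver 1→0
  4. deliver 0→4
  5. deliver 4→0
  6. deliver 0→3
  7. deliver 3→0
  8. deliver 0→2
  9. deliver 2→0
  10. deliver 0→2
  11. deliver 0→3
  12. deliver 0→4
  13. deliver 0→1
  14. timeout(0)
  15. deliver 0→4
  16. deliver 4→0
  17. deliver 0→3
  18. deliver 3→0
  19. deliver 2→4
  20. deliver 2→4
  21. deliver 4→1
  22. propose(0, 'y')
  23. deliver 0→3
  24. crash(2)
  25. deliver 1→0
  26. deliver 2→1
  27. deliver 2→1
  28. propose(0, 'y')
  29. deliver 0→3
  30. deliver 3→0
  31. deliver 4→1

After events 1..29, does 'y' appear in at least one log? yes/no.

no

1. propose(0,'r'):  <0:coor t1 ->
2. deliver 0→1:  <1:part t1 ->
3. deliver 1→0:  nop
4. deliver 0→4:  <4:part t1 ->
5. deliver 4→0:  nop
6. deliver 0→3:  <3:part t1 ->
7. deliver 3→0:  nop
8. deliver 0→2:  <2:part t1 ->
9. deliver 2→0:  <0:coor t1 r>
10. deliver 0→2:  <2:part t1 r>
11. deliver 0→3:  <3:part t1 r>
12. deliver 0→4:  <4:part t1 r>
13. deliver 0→1:  <1:part t1 r>
14. timeout(0):  <0:coor t2 r>
15. deliver 0→4:  <4:part t2 r>
16. deliver 4→0:  nop
17. deliver 0→3:  <3:part t2 r>
18. deliver 3→0:  nop
19. deliver 2→4:  nop
20. deliver 2→4:  nop
21. deliver 4→1:  nop
22. propose(0,'y'):  <0:coor t3 r>
23. deliver 0→3:  <3:part t3 r>
24. crash(2):  <2:✗part t1 r>
25. deliver 1→0:  nop
26. deliver 2→1:  nop
27. deliver 2→1:  nop
28. propose(0,'y'):  <0:coor t4 r>
29. deliver 0→3:  <3:part t4 r>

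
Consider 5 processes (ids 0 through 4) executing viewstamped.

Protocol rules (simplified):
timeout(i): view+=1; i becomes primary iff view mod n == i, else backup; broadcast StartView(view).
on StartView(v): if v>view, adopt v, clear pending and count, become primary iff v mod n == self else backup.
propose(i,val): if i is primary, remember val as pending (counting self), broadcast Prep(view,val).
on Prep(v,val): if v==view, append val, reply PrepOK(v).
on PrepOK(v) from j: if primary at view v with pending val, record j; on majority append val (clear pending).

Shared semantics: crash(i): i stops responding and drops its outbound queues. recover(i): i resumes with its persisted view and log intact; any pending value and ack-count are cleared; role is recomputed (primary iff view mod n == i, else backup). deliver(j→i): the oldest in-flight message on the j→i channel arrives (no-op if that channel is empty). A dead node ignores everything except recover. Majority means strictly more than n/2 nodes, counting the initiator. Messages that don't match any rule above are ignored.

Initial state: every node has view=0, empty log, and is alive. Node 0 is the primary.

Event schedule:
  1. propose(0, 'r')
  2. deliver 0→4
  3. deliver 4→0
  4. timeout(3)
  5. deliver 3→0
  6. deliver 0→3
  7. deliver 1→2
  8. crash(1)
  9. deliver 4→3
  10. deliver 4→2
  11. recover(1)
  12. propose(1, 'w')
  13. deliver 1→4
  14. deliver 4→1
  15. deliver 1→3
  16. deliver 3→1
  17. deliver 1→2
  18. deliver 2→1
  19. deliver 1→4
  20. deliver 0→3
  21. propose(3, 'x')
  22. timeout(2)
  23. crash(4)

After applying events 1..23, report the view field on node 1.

1

e1 propose(0,'r'): ·
e2 deliver 0→4: 4[back,v=0,r]
e3 deliver 4→0: ·
e4 timeout(3): 3[back,v=1,-]
e5 deliver 3→0: 0[back,v=1,-]
e6 deliver 0→3: ·
e7 deliver 1→2: ·
e8 crash(1): 1[✗back,v=0,-]
e9 deliver 4→3: ·
e10 deliver 4→2: ·
e11 recover(1): 1[back,v=0,-]
e12 propose(1,'w'): ·
e13 deliver 1→4: ·
e14 deliver 4→1: ·
e15 deliver 1→3: ·
e16 deliver 3→1: 1[prim,v=1,-]
e17 deliver 1→2: ·
e18 deliver 2→1: ·
e19 deliver 1→4: ·
e20 deliver 0→3: ·
e21 propose(3,'x'): ·
e22 timeout(2): 2[back,v=1,-]
e23 crash(4): 4[✗back,v=0,r]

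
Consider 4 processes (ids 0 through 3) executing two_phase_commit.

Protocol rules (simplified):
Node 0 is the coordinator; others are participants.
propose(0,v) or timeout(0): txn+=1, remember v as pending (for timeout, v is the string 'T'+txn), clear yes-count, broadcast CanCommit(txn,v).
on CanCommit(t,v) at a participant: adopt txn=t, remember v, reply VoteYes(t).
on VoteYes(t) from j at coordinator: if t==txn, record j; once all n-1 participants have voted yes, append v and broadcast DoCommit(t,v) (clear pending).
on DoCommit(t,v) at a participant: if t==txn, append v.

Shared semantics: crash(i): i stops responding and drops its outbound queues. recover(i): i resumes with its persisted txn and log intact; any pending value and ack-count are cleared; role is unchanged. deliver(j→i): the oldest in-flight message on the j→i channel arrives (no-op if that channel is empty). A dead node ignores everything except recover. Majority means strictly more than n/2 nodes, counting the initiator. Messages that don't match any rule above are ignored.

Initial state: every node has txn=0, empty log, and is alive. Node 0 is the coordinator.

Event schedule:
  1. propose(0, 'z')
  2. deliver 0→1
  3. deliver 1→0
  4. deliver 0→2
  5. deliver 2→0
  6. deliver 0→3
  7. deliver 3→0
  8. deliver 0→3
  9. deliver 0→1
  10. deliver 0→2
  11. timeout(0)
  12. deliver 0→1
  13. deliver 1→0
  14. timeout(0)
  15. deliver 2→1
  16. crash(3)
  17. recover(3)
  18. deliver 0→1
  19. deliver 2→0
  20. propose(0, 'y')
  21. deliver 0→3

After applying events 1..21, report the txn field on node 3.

[1] propose(0,'z') → N0(coor t1 [-])
[2] deliver 0→1 → N1(part t1 [-])
[3] deliver 1→0 → ∅
[4] deliver 0→2 → N2(part t1 [-])
[5] deliver 2→0 → ∅
[6] deliver 0→3 → N3(part t1 [-])
[7] deliver 3→0 → N0(coor t1 [z])
[8] deliver 0→3 → N3(part t1 [z])
[9] deliver 0→1 → N1(part t1 [z])
[10] deliver 0→2 → N2(part t1 [z])
[11] timeout(0) → N0(coor t2 [z])
[12] deliver 0→1 → N1(part t2 [z])
[13] deliver 1→0 → ∅
[14] timeout(0) → N0(coor t3 [z])
[15] deliver 2→1 → ∅
[16] crash(3) → N3(✗part t1 [z])
[17] recover(3) → N3(part t1 [z])
[18] deliver 0→1 → N1(part t3 [z])
[19] deliver 2→0 → ∅
[20] propose(0,'y') → N0(coor t4 [z])
[21] deliver 0→3 → N3(part t2 [z])

2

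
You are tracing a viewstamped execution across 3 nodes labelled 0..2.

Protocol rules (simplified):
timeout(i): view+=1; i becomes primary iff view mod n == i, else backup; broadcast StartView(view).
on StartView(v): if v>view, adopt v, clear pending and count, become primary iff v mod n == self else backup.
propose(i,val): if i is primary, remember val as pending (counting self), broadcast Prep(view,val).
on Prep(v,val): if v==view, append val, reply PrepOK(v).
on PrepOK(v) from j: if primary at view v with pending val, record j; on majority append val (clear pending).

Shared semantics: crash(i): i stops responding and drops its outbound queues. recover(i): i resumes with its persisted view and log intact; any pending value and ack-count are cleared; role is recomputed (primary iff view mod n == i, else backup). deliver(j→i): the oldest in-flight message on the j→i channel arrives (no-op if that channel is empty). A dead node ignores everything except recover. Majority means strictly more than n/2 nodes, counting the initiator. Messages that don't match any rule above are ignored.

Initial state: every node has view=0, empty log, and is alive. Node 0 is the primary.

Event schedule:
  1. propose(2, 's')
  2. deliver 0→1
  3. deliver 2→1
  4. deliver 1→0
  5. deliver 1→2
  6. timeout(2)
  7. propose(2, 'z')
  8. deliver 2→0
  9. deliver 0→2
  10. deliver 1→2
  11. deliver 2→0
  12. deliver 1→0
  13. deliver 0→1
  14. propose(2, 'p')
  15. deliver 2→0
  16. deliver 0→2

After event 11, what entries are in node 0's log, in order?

1. propose(2,'s'):  nop
2. deliver 0→1:  nop
3. deliver 2→1:  nop
4. deliver 1→0:  nop
5. deliver 1→2:  nop
6. timeout(2):  <2:back v1 ->
7. propose(2,'z'):  nop
8. deliver 2→0:  <0:back v1 ->
9. deliver 0→2:  nop
10. deliver 1→2:  nop
11. deliver 2→0:  nop

empty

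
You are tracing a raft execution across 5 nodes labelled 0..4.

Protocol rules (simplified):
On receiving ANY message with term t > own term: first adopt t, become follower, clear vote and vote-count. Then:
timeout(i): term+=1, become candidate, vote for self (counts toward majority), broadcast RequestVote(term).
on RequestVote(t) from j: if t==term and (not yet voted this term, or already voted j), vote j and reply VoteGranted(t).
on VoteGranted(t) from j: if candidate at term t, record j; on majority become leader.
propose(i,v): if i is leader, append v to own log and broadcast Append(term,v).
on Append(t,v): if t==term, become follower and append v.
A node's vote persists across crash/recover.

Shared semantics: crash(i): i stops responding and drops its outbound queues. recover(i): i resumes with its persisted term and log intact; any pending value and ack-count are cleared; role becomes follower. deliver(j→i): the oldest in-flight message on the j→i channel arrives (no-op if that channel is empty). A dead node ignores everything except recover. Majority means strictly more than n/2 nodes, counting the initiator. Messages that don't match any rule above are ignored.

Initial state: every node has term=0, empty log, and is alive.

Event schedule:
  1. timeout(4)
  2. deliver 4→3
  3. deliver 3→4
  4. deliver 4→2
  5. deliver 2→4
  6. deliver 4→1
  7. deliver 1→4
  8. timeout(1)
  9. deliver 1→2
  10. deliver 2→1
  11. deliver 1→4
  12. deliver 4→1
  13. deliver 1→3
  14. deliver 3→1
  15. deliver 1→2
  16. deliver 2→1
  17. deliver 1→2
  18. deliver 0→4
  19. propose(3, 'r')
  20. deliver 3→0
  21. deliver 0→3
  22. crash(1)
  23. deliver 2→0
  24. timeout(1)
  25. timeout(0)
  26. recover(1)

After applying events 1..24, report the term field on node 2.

2

after 1 — timeout(4): n4:cand/t1/[-]
after 2 — deliver 4→3: n3:foll/t1/[-]
after 3 — deliver 3→4: ·
after 4 — deliver 4→2: n2:foll/t1/[-]
after 5 — deliver 2→4: n4:lead/t1/[-]
after 6 — deliver 4→1: n1:foll/t1/[-]
after 7 — deliver 1→4: ·
after 8 — timeout(1): n1:cand/t2/[-]
after 9 — deliver 1→2: n2:foll/t2/[-]
after 10 — deliver 2→1: ·
after 11 — deliver 1→4: n4:foll/t2/[-]
after 12 — deliver 4→1: n1:lead/t2/[-]
after 13 — deliver 1→3: n3:foll/t2/[-]
after 14 — deliver 3→1: ·
after 15 — deliver 1→2: ·
after 16 — deliver 2→1: ·
after 17 — deliver 1→2: ·
after 18 — deliver 0→4: ·
after 19 — propose(3,'r'): ·
after 20 — deliver 3→0: ·
after 21 — deliver 0→3: ·
after 22 — crash(1): n1:✗lead/t2/[-]
after 23 — deliver 2→0: ·
after 24 — timeout(1): ·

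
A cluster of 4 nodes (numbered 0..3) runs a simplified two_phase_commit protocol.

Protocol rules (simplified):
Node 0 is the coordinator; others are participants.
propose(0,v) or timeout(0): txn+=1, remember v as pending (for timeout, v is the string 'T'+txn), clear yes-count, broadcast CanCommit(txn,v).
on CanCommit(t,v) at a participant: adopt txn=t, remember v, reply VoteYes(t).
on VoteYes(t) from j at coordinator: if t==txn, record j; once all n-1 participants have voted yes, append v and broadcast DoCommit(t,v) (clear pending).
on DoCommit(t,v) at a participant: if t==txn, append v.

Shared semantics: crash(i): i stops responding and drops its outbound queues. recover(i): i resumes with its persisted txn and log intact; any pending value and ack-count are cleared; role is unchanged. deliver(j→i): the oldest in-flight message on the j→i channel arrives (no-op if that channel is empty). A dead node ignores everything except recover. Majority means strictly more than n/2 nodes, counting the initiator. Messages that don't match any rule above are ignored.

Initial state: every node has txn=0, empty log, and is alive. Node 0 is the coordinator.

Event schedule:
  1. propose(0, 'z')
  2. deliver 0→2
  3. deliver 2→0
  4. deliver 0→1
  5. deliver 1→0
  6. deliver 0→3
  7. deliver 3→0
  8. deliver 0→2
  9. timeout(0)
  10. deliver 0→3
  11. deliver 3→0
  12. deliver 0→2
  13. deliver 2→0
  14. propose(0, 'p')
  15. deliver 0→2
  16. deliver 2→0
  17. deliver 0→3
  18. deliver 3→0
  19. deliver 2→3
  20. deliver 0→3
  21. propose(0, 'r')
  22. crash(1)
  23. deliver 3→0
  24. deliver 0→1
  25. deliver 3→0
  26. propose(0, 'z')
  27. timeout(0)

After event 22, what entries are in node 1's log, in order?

empty

after 1 — propose(0,'z'): n0:coor/t1/[-]
after 2 — deliver 0→2: n2:part/t1/[-]
after 3 — deliver 2→0: ·
after 4 — deliver 0→1: n1:part/t1/[-]
after 5 — deliver 1→0: ·
after 6 — deliver 0→3: n3:part/t1/[-]
after 7 — deliver 3→0: n0:coor/t1/[z]
after 8 — deliver 0→2: n2:part/t1/[z]
after 9 — timeout(0): n0:coor/t2/[z]
after 10 — deliver 0→3: n3:part/t1/[z]
after 11 — deliver 3→0: ·
after 12 — deliver 0→2: n2:part/t2/[z]
after 13 — deliver 2→0: ·
after 14 — propose(0,'p'): n0:coor/t3/[z]
after 15 — deliver 0→2: n2:part/t3/[z]
after 16 — deliver 2→0: ·
after 17 — deliver 0→3: n3:part/t2/[z]
after 18 — deliver 3→0: ·
after 19 — deliver 2→3: ·
after 20 — deliver 0→3: n3:part/t3/[z]
after 21 — propose(0,'r'): n0:coor/t4/[z]
after 22 — crash(1): n1:✗part/t1/[-]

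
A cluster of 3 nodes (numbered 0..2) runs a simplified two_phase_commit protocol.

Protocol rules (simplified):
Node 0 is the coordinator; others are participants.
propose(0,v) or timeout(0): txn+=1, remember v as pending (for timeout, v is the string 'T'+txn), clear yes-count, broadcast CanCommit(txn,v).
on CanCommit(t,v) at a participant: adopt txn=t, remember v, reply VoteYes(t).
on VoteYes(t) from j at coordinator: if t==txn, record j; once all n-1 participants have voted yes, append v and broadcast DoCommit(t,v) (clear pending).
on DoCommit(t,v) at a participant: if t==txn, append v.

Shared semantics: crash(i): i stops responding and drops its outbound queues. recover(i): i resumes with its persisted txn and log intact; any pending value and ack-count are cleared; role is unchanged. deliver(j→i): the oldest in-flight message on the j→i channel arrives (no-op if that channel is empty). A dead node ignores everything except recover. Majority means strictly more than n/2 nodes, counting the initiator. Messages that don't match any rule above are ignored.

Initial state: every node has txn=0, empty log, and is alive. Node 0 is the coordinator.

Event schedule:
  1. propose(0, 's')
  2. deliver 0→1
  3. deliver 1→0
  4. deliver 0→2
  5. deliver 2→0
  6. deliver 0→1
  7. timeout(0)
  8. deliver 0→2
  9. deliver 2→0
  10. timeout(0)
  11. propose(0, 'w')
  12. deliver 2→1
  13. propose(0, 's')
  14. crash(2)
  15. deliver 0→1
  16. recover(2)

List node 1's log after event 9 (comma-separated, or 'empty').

after 1 — propose(0,'s'): n0:coor/t1/[-]
after 2 — deliver 0→1: n1:part/t1/[-]
after 3 — deliver 1→0: ·
after 4 — deliver 0→2: n2:part/t1/[-]
after 5 — deliver 2→0: n0:coor/t1/[s]
after 6 — deliver 0→1: n1:part/t1/[s]
after 7 — timeout(0): n0:coor/t2/[s]
after 8 — deliver 0→2: n2:part/t1/[s]
after 9 — deliver 2→0: ·

s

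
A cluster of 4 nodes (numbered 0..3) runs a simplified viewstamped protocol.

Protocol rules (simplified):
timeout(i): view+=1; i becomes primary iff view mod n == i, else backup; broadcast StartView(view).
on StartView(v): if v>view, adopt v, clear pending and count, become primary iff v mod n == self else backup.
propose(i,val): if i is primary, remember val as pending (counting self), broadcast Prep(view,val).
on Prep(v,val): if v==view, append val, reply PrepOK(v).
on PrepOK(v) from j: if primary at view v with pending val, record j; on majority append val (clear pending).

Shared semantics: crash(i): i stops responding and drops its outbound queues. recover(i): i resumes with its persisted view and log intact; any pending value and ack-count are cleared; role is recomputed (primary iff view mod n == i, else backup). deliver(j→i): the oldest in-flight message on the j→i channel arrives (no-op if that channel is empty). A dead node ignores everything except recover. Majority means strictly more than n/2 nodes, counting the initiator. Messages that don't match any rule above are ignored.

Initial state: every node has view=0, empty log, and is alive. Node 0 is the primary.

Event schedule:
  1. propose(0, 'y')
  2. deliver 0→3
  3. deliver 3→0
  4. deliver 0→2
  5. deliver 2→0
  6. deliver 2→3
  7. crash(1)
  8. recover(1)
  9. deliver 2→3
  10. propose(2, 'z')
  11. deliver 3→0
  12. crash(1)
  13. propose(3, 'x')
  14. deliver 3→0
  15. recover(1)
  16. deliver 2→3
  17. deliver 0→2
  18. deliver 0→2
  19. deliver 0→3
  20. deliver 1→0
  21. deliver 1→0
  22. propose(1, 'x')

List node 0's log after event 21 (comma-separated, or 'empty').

y

[1] propose(0,'y') → ∅
[2] deliver 0→3 → N3(back v0 [y])
[3] deliver 3→0 → ∅
[4] deliver 0→2 → N2(back v0 [y])
[5] deliver 2→0 → N0(prim v0 [y])
[6] deliver 2→3 → ∅
[7] crash(1) → N1(✗back v0 [-])
[8] recover(1) → N1(back v0 [-])
[9] deliver 2→3 → ∅
[10] propose(2,'z') → ∅
[11] deliver 3→0 → ∅
[12] crash(1) → N1(✗back v0 [-])
[13] propose(3,'x') → ∅
[14] deliver 3→0 → ∅
[15] recover(1) → N1(back v0 [-])
[16] deliver 2→3 → ∅
[17] deliver 0→2 → ∅
[18] deliver 0→2 → ∅
[19] deliver 0→3 → ∅
[20] deliver 1→0 → ∅
[21] deliver 1→0 → ∅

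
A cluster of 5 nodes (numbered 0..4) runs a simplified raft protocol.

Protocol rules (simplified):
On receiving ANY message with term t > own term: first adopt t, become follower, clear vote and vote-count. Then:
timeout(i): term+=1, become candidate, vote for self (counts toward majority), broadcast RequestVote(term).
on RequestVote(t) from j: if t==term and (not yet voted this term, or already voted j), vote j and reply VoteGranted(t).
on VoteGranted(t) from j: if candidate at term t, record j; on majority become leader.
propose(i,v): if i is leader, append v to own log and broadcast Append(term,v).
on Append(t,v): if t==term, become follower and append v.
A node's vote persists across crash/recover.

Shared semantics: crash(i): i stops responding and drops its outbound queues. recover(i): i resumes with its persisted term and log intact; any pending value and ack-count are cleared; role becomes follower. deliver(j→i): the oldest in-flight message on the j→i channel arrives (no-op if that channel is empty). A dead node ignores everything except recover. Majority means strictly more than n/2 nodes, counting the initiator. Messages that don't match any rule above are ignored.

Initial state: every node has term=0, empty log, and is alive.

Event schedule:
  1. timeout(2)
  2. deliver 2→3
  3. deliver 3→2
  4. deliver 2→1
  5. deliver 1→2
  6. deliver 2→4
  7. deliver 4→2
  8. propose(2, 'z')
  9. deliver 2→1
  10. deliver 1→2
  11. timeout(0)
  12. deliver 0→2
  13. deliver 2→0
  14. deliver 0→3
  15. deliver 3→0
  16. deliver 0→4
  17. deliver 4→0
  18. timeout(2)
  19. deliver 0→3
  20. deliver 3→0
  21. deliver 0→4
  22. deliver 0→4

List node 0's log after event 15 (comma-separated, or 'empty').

step 1 timeout(2): 2={cand,t=1,log=-}
step 2 deliver 2→3: 3={foll,t=1,log=-}
step 3 deliver 3→2: —
step 4 deliver 2→1: 1={foll,t=1,log=-}
step 5 deliver 1→2: 2={lead,t=1,log=-}
step 6 deliver 2→4: 4={foll,t=1,log=-}
step 7 deliver 4→2: —
step 8 propose(2,'z'): 2={lead,t=1,log=z}
step 9 deliver 2→1: 1={foll,t=1,log=z}
step 10 deliver 1→2: —
step 11 timeout(0): 0={cand,t=1,log=-}
step 12 deliver 0→2: —
step 13 deliver 2→0: —
step 14 deliver 0→3: —
step 15 deliver 3→0: —

empty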